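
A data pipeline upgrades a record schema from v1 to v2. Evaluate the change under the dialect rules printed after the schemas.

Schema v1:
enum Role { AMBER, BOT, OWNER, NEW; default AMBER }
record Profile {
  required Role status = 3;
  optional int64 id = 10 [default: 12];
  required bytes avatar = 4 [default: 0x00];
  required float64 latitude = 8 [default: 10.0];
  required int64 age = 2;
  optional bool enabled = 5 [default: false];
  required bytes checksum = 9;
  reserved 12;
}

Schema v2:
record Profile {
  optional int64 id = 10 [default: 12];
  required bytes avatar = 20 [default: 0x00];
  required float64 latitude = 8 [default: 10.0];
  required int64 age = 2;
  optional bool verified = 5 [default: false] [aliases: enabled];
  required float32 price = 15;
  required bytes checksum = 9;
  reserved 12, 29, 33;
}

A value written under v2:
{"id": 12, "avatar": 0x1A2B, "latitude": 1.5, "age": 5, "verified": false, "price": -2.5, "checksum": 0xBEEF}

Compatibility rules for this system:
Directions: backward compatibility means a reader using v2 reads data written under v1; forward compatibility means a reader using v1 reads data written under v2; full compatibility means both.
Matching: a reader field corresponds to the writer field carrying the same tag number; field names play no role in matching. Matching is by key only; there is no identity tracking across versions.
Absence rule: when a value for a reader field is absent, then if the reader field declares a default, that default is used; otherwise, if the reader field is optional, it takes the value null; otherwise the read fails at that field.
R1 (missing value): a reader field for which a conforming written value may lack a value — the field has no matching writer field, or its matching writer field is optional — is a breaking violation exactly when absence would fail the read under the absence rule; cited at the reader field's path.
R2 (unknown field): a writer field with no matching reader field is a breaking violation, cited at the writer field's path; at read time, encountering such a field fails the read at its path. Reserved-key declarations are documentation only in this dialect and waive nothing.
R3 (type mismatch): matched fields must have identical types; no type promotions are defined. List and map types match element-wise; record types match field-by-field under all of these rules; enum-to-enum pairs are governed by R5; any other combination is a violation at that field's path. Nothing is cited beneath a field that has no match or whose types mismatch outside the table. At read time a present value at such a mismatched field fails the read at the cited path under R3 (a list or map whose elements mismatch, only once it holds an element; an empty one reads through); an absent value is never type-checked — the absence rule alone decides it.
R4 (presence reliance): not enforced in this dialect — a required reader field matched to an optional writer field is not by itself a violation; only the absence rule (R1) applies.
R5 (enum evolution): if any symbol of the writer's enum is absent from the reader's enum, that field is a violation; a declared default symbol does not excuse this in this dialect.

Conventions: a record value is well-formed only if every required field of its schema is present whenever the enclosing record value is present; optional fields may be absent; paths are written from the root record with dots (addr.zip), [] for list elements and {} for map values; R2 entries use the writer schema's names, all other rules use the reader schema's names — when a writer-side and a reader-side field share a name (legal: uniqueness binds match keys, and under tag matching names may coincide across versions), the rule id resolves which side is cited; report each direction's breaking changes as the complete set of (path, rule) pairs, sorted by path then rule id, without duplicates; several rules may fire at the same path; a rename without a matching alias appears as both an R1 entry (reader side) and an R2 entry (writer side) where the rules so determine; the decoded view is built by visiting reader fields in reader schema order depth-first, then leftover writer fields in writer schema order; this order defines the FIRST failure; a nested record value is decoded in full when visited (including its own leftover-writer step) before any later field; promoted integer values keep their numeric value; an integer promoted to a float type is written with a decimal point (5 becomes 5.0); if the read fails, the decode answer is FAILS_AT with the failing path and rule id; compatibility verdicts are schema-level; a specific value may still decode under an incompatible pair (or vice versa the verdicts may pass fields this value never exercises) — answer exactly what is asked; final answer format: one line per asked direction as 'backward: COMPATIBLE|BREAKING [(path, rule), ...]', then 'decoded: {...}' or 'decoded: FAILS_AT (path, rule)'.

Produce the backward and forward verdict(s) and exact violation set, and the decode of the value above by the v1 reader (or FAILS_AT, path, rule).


backward: BREAKING [(avatar, R2), (price, R1), (status, R2)]; forward: BREAKING [(avatar, R2), (price, R2), (status, R1)]; decoded: FAILS_AT (status, R1)

arrows below run writer -> reader for Profile
backward for Profile (reader v2, writer v1):
  writer optional, int64 -> int64: reader id maps from writer id
  avatar: no writer match
  writer required, float64 -> float64: reader latitude maps from writer latitude
  writer required, int64 -> int64: reader age maps from writer age
  writer optional, bool -> bool: reader verified maps from writer enabled
  price: no writer match
  writer required, bytes -> bytes: reader checksum maps from writer checksum
  leftover writer field: status
  leftover writer field: avatar
  rule R2 violated at avatar
  rule R1 violated at price
  rule R2 violated at status
  => 3 violation(s): backward is BREAKING for Profile
forward for Profile (reader v1, writer v2):
  status: no writer match
  writer optional, int64 -> int64: reader id maps from writer id
  avatar: no writer match
  writer required, float64 -> float64: reader latitude maps from writer latitude
  writer required, int64 -> int64: reader age maps from writer age
  writer optional, bool -> bool: reader enabled maps from writer verified
  writer required, bytes -> bytes: reader checksum maps from writer checksum
  leftover writer field: avatar
  leftover writer field: price
  rule R2 violated at avatar
  rule R2 violated at price
  rule R1 violated at status
  => 3 violation(s): forward is BREAKING for Profile
decode walk for Profile under reader schema v1:
  read fails at status under R1 (no fill)
  => FAILS_AT (status, R1)


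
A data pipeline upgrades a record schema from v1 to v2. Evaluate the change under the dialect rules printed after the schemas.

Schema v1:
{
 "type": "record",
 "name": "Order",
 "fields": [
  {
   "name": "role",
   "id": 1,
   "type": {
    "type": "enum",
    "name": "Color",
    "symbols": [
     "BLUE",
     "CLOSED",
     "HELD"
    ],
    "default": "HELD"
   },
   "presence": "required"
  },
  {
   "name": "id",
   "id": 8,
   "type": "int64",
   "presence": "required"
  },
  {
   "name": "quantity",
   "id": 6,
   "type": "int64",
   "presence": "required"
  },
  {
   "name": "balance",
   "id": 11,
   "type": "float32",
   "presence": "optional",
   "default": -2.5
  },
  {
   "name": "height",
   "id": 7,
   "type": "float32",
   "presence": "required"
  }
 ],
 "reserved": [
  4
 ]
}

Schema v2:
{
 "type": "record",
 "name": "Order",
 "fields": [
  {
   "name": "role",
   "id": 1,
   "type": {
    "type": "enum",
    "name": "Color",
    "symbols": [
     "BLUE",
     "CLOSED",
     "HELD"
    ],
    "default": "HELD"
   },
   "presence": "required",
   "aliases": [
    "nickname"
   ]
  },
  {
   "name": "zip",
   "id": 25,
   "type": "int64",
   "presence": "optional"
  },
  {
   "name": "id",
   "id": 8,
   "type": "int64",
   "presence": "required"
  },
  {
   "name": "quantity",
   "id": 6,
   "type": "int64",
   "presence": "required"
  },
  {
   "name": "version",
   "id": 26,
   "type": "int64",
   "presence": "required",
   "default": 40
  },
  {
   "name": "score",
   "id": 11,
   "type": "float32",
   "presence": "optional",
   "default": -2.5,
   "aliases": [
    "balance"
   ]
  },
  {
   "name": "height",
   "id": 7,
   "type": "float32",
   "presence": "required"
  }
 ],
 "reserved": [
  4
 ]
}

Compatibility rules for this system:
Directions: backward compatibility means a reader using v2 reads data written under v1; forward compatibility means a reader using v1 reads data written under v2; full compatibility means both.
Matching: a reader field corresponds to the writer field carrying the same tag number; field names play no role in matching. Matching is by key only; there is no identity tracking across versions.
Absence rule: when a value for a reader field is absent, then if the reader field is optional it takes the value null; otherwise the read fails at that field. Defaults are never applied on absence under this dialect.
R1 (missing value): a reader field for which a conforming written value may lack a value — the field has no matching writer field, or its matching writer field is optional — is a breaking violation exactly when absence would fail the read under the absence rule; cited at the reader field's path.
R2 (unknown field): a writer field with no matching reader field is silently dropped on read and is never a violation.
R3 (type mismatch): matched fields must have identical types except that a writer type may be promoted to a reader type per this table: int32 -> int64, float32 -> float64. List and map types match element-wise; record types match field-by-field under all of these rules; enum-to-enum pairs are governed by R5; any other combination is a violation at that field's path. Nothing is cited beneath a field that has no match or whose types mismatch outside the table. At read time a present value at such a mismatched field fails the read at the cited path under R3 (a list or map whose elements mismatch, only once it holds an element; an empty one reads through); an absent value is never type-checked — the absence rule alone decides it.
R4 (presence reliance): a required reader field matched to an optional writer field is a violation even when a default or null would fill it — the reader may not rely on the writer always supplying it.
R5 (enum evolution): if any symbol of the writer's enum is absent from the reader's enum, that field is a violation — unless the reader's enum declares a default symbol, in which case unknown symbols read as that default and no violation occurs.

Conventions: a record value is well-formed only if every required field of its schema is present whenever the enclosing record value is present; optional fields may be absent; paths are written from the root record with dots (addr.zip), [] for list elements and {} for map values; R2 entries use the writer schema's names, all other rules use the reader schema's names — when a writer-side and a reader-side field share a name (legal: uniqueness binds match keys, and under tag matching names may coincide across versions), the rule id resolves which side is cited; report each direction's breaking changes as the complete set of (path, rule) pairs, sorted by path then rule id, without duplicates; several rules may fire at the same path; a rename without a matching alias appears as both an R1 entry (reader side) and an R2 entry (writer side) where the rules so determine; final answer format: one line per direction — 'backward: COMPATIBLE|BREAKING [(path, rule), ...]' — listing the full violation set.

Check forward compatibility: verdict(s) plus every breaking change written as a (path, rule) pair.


forward: COMPATIBLE []

arrows below run writer -> reader for Order
checking forward for Order: reader v1 against writer v2:
  writer required, Color -> Color: reader role maps from writer role
  writer required, int64 -> int64: reader id maps from writer id
  writer required, int64 -> int64: reader quantity maps from writer quantity
  writer optional, float32 -> float32: reader balance maps from writer score
  writer required, float32 -> float32: reader height maps from writer height
  writer field zip has no reader counterpart
  writer field version has no reader counterpart
  => forward verdict for Order: COMPATIBLE, no violations
remaining Order differences; none change what is asked:
  added field zip to record Order: optional int64, tag 25 (in v2 it sits immediately before id) -> triggers nothing under Order's printed rules — same verdict
  renamed field balance to score in record Order (alias balance declared on the renamed field) -> triggers nothing under Order's printed rules — same verdict
  added field version to record Order: required int64, tag 26, default 40 (in v2 it sits immediately before score) -> its effect on Order is confined to the backward direction, not asked


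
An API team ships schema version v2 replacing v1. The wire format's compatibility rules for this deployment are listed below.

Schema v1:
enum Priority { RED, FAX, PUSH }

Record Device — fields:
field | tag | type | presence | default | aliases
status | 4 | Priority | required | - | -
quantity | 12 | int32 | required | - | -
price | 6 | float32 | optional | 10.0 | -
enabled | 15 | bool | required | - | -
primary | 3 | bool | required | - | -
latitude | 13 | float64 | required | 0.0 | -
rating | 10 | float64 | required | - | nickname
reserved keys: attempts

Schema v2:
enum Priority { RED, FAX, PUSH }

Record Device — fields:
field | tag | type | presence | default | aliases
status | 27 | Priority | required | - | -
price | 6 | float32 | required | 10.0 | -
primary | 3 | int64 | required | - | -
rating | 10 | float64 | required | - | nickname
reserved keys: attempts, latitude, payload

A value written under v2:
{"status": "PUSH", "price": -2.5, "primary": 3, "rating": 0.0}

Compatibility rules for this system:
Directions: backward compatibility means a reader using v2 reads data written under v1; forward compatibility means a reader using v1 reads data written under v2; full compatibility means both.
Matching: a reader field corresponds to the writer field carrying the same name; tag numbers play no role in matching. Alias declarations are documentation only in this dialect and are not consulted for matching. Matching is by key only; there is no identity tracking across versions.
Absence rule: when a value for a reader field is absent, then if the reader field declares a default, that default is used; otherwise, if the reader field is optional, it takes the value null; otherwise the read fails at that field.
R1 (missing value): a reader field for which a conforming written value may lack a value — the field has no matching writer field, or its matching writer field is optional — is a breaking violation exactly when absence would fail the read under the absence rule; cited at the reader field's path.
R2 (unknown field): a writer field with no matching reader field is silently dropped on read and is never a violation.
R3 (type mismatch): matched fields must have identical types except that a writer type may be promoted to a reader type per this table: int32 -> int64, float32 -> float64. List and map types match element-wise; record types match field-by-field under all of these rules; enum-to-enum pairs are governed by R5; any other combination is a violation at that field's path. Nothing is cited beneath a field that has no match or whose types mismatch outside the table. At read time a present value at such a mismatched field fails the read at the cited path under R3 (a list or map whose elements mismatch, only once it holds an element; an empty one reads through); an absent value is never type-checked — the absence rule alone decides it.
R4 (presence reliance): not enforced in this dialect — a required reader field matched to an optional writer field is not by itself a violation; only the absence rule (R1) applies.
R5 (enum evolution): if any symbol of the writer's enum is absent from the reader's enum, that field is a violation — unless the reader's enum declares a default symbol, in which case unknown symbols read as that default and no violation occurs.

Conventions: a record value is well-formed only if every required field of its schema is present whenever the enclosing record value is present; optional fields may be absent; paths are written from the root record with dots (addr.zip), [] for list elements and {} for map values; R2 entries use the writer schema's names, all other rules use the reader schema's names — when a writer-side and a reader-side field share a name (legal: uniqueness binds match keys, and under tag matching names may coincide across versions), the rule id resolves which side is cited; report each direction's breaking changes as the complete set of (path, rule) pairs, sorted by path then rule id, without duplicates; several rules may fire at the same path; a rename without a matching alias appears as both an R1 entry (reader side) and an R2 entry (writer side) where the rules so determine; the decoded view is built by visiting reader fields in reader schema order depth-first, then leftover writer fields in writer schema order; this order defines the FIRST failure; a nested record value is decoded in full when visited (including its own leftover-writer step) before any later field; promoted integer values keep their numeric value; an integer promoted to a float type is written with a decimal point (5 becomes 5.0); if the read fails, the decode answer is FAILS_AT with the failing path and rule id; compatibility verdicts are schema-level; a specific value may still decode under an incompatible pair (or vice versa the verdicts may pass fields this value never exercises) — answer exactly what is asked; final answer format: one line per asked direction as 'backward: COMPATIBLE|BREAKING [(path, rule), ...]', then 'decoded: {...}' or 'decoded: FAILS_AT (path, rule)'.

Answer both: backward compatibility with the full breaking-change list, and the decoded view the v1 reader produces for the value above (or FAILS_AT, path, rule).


each type pair in Device: writer, then reader
backward on Device — v2 reading data written by v1:
  status: Priority -> Priority, writer required; from status
  price: float32 -> float32, writer optional; from price
  primary: bool -> int64, writer required; from primary
  rating: float64 -> float64, writer required; from rating
  writer field quantity has no reader counterpart
  writer field enabled has no reader counterpart
  writer field latitude has no reader counterpart
  breaking: (primary, R3)
  => backward verdict for Device: BREAKING, 1 violation(s)
migrating the Device value to v1:
  status := "PUSH"
  read fails at quantity under R1 (no fill)
  => FAILS_AT (quantity, R1)
remaining Device differences; none change what is asked:
  removed field latitude from record Device (its key "latitude" joins the reserved list) -> triggers nothing under Device's printed rules — same verdict
  field price in record Device: optional changed to required -> triggers nothing under Device's printed rules — same verdict
  field status in record Device: tag 4 changed to 27 -> triggers nothing under Device's printed rules — same verdict
  removed field enabled from record Device -> its effect on Device is confined to the forward direction, not asked

backward: BREAKING [(primary, R3)]; decoded: FAILS_AT (quantity, R1)


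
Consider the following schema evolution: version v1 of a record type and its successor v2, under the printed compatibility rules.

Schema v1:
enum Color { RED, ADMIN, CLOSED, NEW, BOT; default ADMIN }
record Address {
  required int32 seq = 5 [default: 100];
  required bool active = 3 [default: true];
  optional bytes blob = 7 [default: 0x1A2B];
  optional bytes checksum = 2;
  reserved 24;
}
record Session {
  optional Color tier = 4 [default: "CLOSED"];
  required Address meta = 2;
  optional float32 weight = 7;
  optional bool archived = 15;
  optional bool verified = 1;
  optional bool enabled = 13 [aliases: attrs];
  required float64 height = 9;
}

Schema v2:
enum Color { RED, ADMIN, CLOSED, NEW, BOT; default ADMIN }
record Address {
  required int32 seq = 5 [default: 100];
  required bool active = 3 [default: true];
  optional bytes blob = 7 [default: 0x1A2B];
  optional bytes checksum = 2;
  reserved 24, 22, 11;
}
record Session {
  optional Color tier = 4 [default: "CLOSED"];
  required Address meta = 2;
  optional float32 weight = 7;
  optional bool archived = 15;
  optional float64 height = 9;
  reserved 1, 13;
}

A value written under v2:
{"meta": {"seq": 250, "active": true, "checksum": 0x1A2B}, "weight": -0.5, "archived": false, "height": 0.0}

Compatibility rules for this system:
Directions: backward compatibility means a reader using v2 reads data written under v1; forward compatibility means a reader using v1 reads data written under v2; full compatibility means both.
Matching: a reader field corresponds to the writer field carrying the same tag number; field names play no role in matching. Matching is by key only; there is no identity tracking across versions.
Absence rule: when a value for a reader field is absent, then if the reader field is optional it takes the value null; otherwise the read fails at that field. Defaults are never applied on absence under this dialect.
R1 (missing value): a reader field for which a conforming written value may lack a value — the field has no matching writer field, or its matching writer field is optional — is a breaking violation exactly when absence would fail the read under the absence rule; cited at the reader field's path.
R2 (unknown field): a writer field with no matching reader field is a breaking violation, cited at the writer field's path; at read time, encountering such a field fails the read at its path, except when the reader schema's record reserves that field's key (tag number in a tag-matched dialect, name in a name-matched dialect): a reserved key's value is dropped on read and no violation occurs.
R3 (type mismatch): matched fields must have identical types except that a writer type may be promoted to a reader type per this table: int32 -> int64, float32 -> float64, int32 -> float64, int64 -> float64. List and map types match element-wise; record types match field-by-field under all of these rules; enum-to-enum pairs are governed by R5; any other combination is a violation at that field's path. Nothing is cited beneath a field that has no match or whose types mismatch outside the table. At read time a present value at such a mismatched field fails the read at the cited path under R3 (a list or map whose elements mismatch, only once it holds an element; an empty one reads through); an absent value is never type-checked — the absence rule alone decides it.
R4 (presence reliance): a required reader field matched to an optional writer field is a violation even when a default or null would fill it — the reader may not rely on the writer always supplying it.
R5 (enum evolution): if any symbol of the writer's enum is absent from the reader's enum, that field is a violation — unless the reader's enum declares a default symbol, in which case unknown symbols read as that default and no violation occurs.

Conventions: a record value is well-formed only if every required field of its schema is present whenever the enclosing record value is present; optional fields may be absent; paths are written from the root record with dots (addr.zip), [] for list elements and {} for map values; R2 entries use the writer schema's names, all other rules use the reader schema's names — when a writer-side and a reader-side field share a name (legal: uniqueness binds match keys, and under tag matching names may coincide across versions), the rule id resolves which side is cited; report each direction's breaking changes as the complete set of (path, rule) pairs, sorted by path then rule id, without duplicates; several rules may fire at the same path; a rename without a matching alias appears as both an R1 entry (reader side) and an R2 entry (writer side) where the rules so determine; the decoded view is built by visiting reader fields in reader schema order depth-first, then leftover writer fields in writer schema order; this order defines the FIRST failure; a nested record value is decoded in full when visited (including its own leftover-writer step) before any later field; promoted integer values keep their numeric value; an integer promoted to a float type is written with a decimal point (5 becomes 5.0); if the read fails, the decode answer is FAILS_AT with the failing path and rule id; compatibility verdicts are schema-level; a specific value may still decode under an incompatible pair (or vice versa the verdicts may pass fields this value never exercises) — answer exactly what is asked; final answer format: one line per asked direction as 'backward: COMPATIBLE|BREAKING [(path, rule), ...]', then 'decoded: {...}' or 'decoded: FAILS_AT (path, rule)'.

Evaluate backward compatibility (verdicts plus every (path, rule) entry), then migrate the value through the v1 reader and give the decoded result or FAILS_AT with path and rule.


arrows below run writer -> reader for Session
backward for Session (reader v2, writer v1):
  tier: Color -> Color, writer optional; from tier
  meta: Address -> Address, writer required; from meta
  weight: float32 -> float32, writer optional; from weight
  archived: bool -> bool, writer optional; from archived
  height: float64 -> float64, writer required; from height
  verified (writer side), unknown to reader
  enabled (writer side), unknown to reader
  meta.seq: int32 -> int32, writer required; from meta.seq
  meta.active: bool -> bool, writer required; from meta.active
  meta.blob: bytes -> bytes, writer optional; from meta.blob
  meta.checksum: bytes -> bytes, writer optional; from meta.checksum
  nothing fires on Session: backward is COMPATIBLE
decode walk for Session under reader schema v1:
  tier := null (missing; optional => null)
  meta.seq := 250
  meta.active := true
  meta.blob := null (missing; optional => null)
  meta.checksum := 0x1A2B
  weight := -0.5
  archived := false
  verified := null (missing; optional => null)
  enabled := null (missing; optional => null)
  height := 0.0
  => decoded: {"tier": null, "meta": {"seq": 250, "active": true, "blob": null, "checksum": 0x1A2B}, "weight": -0.5, "archived": false, "verified": null, "enabled": null, "height": 0.0}
ruling out the remaining Session differences:
  removed field verified from record Session (its key 1 joins the reserved list) -> triggers nothing under Session's printed rules — same verdict
  field height in record Session: required changed to optional -> fires only in the forward direction of Session, which is not asked here
  removed field enabled from record Session (its key 13 joins the reserved list) -> triggers nothing under Session's printed rules — same verdict

backward: COMPATIBLE []; decoded: {"tier": null, "meta": {"seq": 250, "active": true, "blob": null, "checksum": 0x1A2B}, "weight": -0.5, "archived": false, "verified": null, "enabled": null, "height": 0.0}


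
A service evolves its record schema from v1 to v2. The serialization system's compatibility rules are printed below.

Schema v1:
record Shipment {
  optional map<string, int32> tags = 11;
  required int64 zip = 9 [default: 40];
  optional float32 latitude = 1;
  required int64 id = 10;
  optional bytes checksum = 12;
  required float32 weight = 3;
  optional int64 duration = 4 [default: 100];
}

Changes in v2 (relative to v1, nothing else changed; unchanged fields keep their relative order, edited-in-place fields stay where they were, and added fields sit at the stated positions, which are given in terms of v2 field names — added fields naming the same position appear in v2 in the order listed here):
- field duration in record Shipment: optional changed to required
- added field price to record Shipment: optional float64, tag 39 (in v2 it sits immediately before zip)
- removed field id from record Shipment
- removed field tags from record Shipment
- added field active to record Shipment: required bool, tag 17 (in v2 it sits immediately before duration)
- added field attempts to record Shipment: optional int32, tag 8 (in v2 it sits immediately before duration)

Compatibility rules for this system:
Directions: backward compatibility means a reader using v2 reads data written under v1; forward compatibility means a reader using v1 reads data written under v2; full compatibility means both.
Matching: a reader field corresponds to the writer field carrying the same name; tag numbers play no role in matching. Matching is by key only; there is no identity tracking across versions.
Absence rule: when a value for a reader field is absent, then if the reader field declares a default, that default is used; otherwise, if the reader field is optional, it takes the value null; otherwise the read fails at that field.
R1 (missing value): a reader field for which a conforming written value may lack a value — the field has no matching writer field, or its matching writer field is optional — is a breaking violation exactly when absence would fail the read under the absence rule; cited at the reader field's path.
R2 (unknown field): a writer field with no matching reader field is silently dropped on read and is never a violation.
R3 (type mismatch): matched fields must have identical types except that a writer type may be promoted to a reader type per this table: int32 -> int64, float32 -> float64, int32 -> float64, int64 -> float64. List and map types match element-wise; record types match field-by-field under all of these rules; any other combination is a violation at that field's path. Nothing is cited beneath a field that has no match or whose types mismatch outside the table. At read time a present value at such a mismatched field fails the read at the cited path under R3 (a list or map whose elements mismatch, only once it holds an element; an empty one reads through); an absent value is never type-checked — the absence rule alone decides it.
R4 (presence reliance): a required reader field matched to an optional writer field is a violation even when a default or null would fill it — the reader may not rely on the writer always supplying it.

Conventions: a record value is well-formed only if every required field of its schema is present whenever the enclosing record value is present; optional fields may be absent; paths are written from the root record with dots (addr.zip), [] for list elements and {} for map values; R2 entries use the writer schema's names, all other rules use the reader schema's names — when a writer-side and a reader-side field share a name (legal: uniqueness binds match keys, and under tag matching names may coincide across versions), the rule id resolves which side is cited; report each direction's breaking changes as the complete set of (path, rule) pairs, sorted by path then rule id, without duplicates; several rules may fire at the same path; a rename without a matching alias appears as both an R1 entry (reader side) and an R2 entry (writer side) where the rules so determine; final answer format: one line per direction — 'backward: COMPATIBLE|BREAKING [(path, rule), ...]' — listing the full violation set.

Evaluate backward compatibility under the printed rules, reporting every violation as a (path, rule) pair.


each type pair in Shipment: writer, then reader
backward on Shipment — v2 reading data written by v1:
  price: no writer-side match
  zip: int64 -> int64, writer required; from zip
  latitude: float32 -> float32, writer optional; from latitude
  checksum: bytes -> bytes, writer optional; from checksum
  weight: float32 -> float32, writer required; from weight
  active: no writer-side match
  attempts: no writer-side match
  duration: int64 -> int64, writer optional; from duration
  tags (writer side), unknown to reader
  id (writer side), unknown to reader
  breaking: (active, R1)
  breaking: (duration, R4)
  => backward: BREAKING (2)
checking off the Shipment differences that do not matter here:
  removed field id from record Shipment -> matters only for Shipment's forward compatibility — outside the asked direction
  removed field tags from record Shipment -> triggers nothing under Shipment's printed rules — same verdict
  added field attempts to record Shipment: optional int32, tag 8 (in v2 it sits immediately before duration) -> triggers nothing under Shipment's printed rules — same verdict
  added field price to record Shipment: optional float64, tag 39 (in v2 it sits immediately before zip) -> triggers nothing under Shipment's printed rules — same verdict

backward: BREAKING [(active, R1), (duration, R4)]


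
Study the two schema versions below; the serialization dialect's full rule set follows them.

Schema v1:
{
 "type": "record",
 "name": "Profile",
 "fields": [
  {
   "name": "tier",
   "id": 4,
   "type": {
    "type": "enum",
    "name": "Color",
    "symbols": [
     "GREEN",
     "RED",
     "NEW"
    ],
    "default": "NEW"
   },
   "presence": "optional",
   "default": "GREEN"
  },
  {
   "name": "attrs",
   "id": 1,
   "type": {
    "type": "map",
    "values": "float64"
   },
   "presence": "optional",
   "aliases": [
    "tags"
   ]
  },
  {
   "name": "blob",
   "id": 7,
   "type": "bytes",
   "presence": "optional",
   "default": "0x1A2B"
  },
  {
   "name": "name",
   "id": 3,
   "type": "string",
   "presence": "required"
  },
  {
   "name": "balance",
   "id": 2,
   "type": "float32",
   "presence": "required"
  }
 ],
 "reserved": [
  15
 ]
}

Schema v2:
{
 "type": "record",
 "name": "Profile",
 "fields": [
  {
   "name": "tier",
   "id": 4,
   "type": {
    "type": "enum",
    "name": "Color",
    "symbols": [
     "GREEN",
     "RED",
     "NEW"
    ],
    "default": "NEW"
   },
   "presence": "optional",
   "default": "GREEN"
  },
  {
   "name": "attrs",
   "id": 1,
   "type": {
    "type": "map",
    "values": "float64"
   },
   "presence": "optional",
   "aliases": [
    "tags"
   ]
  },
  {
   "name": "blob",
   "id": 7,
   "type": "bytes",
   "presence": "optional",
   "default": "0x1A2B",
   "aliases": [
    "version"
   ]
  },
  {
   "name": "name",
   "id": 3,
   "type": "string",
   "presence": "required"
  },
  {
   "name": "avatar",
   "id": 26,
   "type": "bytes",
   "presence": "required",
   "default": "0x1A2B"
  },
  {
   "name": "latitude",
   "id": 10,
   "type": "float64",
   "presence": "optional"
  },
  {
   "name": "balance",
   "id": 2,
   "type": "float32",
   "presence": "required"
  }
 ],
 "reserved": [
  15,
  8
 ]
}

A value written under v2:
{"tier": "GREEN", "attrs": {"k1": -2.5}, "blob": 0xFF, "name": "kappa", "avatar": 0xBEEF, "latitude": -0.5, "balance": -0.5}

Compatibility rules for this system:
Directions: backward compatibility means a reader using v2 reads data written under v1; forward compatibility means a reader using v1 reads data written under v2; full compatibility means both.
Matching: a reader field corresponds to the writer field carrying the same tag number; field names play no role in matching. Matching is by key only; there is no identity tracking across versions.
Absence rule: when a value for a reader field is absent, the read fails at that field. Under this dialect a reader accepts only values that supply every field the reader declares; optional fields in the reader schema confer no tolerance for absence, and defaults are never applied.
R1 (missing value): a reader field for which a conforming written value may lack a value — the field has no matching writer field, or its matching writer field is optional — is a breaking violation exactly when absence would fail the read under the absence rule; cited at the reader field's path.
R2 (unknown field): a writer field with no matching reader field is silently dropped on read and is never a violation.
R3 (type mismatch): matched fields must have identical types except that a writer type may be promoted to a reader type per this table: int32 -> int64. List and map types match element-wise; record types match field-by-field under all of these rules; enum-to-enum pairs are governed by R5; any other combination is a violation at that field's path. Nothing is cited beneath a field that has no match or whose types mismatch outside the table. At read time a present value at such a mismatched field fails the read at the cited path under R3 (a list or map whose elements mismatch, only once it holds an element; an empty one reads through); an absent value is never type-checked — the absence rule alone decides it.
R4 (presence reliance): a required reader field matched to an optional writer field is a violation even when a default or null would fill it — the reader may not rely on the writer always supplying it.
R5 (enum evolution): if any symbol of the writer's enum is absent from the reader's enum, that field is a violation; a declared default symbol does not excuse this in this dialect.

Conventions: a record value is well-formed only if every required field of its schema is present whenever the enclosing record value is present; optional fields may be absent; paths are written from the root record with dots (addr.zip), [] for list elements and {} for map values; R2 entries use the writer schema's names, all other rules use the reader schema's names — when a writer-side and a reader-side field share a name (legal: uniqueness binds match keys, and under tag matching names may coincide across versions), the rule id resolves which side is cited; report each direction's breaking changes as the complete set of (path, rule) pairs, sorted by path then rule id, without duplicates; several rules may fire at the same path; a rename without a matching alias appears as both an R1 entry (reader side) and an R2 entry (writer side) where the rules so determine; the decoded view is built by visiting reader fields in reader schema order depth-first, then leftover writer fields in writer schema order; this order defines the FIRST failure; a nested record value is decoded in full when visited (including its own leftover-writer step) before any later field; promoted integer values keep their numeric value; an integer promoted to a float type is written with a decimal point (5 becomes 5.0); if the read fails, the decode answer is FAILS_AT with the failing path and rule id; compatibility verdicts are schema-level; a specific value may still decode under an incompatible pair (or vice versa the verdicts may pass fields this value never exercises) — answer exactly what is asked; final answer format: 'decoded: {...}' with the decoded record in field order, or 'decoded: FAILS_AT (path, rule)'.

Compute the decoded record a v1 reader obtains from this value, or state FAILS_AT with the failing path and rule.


each type pair in Profile: writer, then reader
decoding the Profile value with the v1 reader:
  tier := "GREEN"
  attrs := {"k1": -2.5}
  blob := 0xFF
  name := "kappa"
  balance := -0.5
  writer avatar: unknown -> dropped
  writer latitude: unknown -> dropped
  => decoded: {"tier": "GREEN", "attrs": {"k1": -2.5}, "blob": 0xFF, "name": "kappa", "balance": -0.5}
remaining Profile differences; none change what is asked:
  added field avatar to record Profile: required bytes, tag 26, default 0x1A2B (in v2 it sits immediately before balance) -> schema-level compatibility only; this Profile value's decode is unchanged
  added field latitude to record Profile: optional float64, tag 10 (in v2 it sits immediately before balance) -> schema-level compatibility only; this Profile value's decode is unchanged

decoded: {"tier": "GREEN", "attrs": {"k1": -2.5}, "blob": 0xFF, "name": "kappa", "balance": -0.5}


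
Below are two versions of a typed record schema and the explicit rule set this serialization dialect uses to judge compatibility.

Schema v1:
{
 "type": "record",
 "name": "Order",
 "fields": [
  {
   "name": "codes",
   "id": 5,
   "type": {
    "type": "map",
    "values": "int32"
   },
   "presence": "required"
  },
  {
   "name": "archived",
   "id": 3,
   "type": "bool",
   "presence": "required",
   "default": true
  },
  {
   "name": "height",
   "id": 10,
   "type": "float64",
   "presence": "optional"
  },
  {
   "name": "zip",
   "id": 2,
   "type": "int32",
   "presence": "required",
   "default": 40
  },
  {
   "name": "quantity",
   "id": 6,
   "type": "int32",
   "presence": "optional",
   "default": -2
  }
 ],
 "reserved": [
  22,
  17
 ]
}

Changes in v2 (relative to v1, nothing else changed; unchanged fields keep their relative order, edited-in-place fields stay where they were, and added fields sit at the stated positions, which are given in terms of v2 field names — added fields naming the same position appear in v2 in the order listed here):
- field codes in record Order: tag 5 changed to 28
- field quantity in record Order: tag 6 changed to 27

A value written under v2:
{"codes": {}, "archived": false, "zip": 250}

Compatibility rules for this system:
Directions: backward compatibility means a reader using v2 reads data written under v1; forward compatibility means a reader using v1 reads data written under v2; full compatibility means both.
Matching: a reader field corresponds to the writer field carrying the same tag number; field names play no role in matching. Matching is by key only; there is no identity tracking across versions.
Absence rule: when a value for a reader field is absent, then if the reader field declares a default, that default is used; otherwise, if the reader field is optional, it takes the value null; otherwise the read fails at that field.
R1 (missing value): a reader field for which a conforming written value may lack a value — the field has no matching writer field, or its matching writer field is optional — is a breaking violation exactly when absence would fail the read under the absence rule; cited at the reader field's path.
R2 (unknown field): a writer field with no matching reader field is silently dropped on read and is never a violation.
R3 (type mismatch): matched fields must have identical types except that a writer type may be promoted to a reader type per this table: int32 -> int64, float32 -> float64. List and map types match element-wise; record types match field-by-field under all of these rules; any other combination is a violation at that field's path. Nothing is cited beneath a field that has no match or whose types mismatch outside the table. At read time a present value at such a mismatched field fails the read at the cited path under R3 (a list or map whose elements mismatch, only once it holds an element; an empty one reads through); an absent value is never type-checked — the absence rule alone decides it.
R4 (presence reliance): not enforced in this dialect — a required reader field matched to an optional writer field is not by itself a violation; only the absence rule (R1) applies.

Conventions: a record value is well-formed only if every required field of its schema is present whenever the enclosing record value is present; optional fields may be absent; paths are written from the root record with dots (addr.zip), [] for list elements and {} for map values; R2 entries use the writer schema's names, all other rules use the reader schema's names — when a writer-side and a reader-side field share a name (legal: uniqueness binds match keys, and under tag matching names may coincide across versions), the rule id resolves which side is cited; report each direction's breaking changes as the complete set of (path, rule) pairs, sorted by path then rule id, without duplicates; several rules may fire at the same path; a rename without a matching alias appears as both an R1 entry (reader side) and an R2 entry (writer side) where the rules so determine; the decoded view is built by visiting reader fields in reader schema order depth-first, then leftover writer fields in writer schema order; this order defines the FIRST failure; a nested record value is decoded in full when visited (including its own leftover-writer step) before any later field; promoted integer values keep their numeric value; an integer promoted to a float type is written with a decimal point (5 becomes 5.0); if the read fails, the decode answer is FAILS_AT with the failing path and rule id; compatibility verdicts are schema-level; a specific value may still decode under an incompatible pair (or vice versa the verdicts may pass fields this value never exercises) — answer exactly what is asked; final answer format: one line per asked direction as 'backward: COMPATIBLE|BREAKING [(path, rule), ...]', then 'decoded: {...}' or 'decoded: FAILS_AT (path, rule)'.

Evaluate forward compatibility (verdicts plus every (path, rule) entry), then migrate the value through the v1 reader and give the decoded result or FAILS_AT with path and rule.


forward: BREAKING [(codes, R1)]; decoded: FAILS_AT (codes, R1)

each type pair in Order: writer, then reader
forward for Order (reader v1, writer v2):
  no writer field matches reader codes
  archived <- archived (bool -> bool, writer required)
  height <- height (float64 -> float64, writer optional)
  zip <- zip (int32 -> int32, writer required)
  no writer field matches reader quantity
  writer codes: unknown to reader
  writer quantity: unknown to reader
  breaking: (codes, R1)
  => forward verdict for Order: BREAKING, 1 violation(s)
decode (reader v1):
  read fails at codes under R1 (no fill)
  => FAILS_AT (codes, R1)
remaining Order differences; none change what is asked:
  field quantity in record Order: tag 6 changed to 27 -> triggers nothing under Order's printed rules — same verdict
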